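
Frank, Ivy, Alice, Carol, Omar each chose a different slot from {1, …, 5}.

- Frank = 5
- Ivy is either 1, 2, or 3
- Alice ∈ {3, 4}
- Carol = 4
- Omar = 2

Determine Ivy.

1

Frank has just one choice, so Frank = 5.
Carol has just one choice, so Carol = 4. So Alice can't be 4.
That leaves Omar = 2. So Ivy can't be 2.
Alice has just one choice, so Alice = 3. Remove 3 from Ivy.
So Ivy = 1.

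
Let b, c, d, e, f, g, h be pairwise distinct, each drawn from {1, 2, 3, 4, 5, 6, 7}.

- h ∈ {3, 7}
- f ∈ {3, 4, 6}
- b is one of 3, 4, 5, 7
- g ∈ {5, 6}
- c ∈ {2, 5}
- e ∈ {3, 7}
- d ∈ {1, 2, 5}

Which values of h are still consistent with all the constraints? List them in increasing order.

Among the 7 variables, 1 fits only d (and all 7 values in {1, 2, 3, 4, 5, 6, 7} must be used), so d = 1.
The 6 still-open variables together cover exactly {2, 3, 4, 5, 6, 7} — 6 values for 6 variables — and 2 appears only in c's list, so c = 2.
e and h between them cover only {3, 7} — a naked pair. Remove those values from b, f.
No further eliminations apply; h can still be any of 3, 7.

3, 7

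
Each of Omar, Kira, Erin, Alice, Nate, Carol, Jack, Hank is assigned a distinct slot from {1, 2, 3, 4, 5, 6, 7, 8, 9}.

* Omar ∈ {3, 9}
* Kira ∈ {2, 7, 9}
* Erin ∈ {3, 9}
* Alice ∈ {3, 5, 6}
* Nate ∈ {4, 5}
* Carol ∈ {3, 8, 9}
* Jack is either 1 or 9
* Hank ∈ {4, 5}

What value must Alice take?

Omar and Erin share exactly the 2 values {3, 9}; by pigeonhole those values go to them, so strike 3, 9 from Kira, Alice, Carol, Jack.
Carol has just one choice, so Carol = 8.
Jack has just one choice, so Jack = 1.
Nate and Hank share exactly the 2 values {4, 5}; by pigeonhole those values go to them, so strike 4, 5 from Alice.
So Alice = 6.

6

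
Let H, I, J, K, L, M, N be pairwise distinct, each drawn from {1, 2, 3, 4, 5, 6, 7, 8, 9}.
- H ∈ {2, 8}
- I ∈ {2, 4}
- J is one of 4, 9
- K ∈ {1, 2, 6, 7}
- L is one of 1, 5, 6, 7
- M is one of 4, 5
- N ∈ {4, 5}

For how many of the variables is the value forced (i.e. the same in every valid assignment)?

3

M and N between them cover only {4, 5} — a naked pair. Remove those values from I, J, L.
I's domain is down to {2}, so I = 2. Eliminate 2 elsewhere: H, K.
J must be 9 (only option left).
H has just one choice, so H = 8.
Determined: H=8, I=2, J=9. The other variables each still have more than one consistent value. That makes 3.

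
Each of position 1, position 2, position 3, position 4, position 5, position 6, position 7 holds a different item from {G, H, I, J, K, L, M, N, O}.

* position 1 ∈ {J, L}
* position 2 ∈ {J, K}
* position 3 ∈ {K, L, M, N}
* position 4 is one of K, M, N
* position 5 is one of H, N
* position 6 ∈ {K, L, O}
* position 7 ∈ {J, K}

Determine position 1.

The 7 variables draw from only 7 values {H, J, K, L, M, N, O}, so each is used; only position 5 can be H, hence position 5 = H.
Among the 6 still-open variables, O fits only position 6 (and all 6 values in {J, K, L, M, N, O} must be used), so position 6 = O.
position 2 and position 7 between them cover only {J, K} — a naked pair. Remove those values from position 1, position 3, position 4.
So position 1 = L.

L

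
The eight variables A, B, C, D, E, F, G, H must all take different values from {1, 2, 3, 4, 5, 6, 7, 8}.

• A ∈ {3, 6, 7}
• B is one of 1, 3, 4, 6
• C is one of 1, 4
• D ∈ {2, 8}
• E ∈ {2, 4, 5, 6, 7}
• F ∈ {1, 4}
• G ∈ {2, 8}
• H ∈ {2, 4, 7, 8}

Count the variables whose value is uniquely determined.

2

Among the 8 variables, 5 fits only E (and all 8 values in {1, 2, 3, 4, 5, 6, 7, 8} must be used), so E = 5.
C and F between them cover only {1, 4} — a naked pair. Remove those values from B, H.
The 2 variables D and G are confined to {2, 8}, which locks those values in; drop them from H.
H's domain is down to {7}, so H = 7. Strike 7 from A.
Determined: E=5, H=7. The other variables each still have more than one consistent value. That makes 2.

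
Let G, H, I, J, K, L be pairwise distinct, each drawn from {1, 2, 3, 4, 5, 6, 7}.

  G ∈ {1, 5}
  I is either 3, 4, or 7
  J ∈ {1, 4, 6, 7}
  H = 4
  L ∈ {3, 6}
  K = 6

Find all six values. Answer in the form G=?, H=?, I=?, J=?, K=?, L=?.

G=5, H=4, I=7, J=1, K=6, L=3

H's domain is down to {4}, so H = 4. Eliminate 4 elsewhere: I, J.
K must be 6 (only option left). Remove 6 from J, L.
L has just one choice, so L = 3. Remove 3 from I.
I must be 7 (only option left). Remove 7 from J.
That leaves J = 1. Eliminate 1 elsewhere: G.
G must be 5 (only option left).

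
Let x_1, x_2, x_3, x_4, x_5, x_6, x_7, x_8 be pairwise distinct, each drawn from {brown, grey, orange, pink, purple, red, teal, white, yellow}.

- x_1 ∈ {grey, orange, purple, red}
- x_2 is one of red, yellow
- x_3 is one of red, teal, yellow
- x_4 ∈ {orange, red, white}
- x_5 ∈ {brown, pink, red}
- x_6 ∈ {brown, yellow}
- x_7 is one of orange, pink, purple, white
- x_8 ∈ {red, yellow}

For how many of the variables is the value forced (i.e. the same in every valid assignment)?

3

x_2 and x_8 share exactly the 2 values {red, yellow}; by pigeonhole those values go to them, so strike red, yellow from x_1, x_3, x_4, x_5, x_6.
x_3's domain is down to {teal}, so x_3 = teal.
x_6 has just one choice, so x_6 = brown. Remove brown from x_5.
x_5's domain is down to {pink}, so x_5 = pink. So x_7 can't be pink.
Determined: x_3=teal, x_5=pink, x_6=brown. The other variables each still have more than one consistent value. That makes 3.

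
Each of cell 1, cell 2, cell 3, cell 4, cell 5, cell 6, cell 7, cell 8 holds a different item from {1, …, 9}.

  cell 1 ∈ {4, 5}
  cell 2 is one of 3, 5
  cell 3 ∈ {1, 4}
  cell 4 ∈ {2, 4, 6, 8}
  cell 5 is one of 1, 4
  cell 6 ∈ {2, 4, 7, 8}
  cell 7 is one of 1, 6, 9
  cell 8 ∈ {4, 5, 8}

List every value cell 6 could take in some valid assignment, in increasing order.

2, 7

The 2 variables cell 3 and cell 5 are confined to {1, 4}, which locks those values in; drop them from cell 1, cell 4, cell 6, cell 7, cell 8.
cell 1 must be 5 (only option left). Eliminate 5 elsewhere: cell 2, cell 8.
That leaves cell 2 = 3.
cell 8 must be 8 (only option left). Strike 8 from cell 4, cell 6.
No further eliminations apply; cell 6 can still be any of 2, 7.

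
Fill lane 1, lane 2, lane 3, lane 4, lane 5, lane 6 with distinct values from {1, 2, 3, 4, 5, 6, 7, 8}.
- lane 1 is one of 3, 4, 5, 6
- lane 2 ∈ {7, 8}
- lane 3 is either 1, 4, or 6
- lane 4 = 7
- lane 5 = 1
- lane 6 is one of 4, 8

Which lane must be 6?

lane 4's domain is down to {7}, so lane 4 = 7. Remove 7 from lane 2.
lane 5's domain is down to {1}, so lane 5 = 1. Remove 1 from lane 3.
lane 2 has just one choice, so lane 2 = 8. So lane 6 can't be 8.
lane 6 has just one choice, so lane 6 = 4. So lane 1, lane 3 can't be 4.

lane 3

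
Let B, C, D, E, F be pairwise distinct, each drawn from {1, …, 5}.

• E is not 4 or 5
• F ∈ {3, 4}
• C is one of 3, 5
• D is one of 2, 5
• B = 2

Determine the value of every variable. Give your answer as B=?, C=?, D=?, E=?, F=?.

B=2, C=3, D=5, E=1, F=4

B's domain is down to {2}, so B = 2. Remove 2 from D, E.
That leaves D = 5. Remove 5 from C.
C's domain is down to {3}, so C = 3. Eliminate 3 elsewhere: E, F.
That leaves E = 1.
F has just one choice, so F = 4.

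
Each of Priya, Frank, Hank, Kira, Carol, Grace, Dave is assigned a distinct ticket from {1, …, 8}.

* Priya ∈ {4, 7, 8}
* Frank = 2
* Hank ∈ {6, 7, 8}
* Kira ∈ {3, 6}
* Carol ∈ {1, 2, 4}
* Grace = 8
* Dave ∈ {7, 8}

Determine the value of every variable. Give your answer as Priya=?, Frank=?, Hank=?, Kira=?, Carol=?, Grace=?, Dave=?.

Frank must be 2 (only option left). So Carol can't be 2.
Grace must be 8 (only option left). So Priya, Hank, Dave can't be 8.
Dave must be 7 (only option left). Remove 7 from Priya, Hank.
Priya's domain is down to {4}, so Priya = 4. So Carol can't be 4.
Hank has just one choice, so Hank = 6. Remove 6 from Kira.
That leaves Kira = 3.
That leaves Carol = 1.

Priya=4, Frank=2, Hank=6, Kira=3, Carol=1, Grace=8, Dave=7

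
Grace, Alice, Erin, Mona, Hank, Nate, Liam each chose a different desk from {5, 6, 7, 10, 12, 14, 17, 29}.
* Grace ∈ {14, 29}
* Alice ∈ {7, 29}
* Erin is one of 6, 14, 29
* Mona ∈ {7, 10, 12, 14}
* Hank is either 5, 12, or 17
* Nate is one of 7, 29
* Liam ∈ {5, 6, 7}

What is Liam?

5

Alice and Nate share exactly the 2 values {7, 29}; by pigeonhole those values go to them, so strike 7, 29 from Grace, Erin, Mona, Liam.
Grace has just one choice, so Grace = 14. So Erin, Mona can't be 14.
Erin must be 6 (only option left). Eliminate 6 elsewhere: Liam.
So Liam = 5.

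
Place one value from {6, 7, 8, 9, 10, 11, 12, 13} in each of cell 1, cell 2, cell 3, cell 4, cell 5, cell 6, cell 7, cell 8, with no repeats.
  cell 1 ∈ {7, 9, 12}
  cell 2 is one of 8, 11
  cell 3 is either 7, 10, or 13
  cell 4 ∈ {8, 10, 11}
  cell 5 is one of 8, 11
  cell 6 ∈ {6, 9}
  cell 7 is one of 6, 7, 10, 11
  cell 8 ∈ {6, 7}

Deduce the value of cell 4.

10

The 8 variables together cover exactly {6, 7, 8, 9, 10, 11, 12, 13} — 8 values for 8 variables — and 12 appears only in cell 1's list, so cell 1 = 12.
The 7 still-open variables draw from only 7 values {6, 7, 8, 9, 10, 11, 13}, so each is used; only cell 6 can be 9, hence cell 6 = 9.
The 6 still-open variables together cover exactly {6, 7, 8, 10, 11, 13} — 6 values for 6 variables — and 13 appears only in cell 3's list, so cell 3 = 13.
cell 2 and cell 5 between them cover only {8, 11} — a naked pair. Remove those values from cell 4, cell 7.
So cell 4 = 10.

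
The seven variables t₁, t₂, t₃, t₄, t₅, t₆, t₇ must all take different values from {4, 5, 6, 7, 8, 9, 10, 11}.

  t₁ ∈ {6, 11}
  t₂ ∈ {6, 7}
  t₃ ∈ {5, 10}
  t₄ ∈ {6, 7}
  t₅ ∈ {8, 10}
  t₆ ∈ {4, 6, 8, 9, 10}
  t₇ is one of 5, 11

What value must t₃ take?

t₂ and t₄ share exactly the 2 values {6, 7}; by pigeonhole those values go to them, so strike 6, 7 from t₁, t₆.
t₁ has just one choice, so t₁ = 11. Eliminate 11 elsewhere: t₇.
That leaves t₇ = 5. Remove 5 from t₃.
So t₃ = 10.

10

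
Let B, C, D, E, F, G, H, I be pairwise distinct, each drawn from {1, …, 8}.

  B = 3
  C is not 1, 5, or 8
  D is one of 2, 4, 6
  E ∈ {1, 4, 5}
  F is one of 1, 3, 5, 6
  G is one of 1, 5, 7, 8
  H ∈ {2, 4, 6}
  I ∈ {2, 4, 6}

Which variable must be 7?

B has just one choice, so B = 3. Eliminate 3 elsewhere: C, F.
The 7 still-open variables draw from only 7 values {1, 2, 4, 5, 6, 7, 8}, so each is used; only G can be 8, hence G = 8.
Among the 6 still-open variables, 7 fits only C (and all 6 values in {1, 2, 4, 5, 6, 7} must be used), so C = 7.

C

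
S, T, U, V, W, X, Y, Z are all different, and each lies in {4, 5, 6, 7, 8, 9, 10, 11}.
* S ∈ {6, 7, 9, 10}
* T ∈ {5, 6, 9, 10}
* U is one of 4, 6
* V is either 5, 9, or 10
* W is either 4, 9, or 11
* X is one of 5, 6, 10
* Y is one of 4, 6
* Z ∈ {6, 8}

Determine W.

Among the 8 variables, 7 fits only S (and all 8 values in {4, 5, 6, 7, 8, 9, 10, 11} must be used), so S = 7.
The 7 still-open variables draw from only 7 values {4, 5, 6, 8, 9, 10, 11}, so each is used; only Z can be 8, hence Z = 8.
The 6 still-open variables draw from only 6 values {4, 5, 6, 9, 10, 11}, so each is used; only W can be 11, hence W = 11.

11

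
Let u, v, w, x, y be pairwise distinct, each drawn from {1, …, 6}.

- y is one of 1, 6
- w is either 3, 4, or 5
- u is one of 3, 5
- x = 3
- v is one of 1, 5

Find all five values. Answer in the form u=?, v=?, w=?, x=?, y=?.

x's domain is down to {3}, so x = 3. Remove 3 from u, w.
u's domain is down to {5}, so u = 5. So v, w can't be 5.
v has just one choice, so v = 1. So y can't be 1.
w must be 4 (only option left).
y must be 6 (only option left).

u=5, v=1, w=4, x=3, y=6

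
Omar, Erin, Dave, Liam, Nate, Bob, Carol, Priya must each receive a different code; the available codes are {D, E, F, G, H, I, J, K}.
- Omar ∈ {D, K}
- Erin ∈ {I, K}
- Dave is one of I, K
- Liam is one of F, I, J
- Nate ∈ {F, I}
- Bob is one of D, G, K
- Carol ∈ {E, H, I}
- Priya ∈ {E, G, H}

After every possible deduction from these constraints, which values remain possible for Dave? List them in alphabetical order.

Among the 8 variables, J fits only Liam (and all 8 values in {D, E, F, G, H, I, J, K} must be used), so Liam = J.
Among the 7 still-open variables, F fits only Nate (and all 7 values in {D, E, F, G, H, I, K} must be used), so Nate = F.
Erin and Dave share exactly the 2 values {I, K}; by pigeonhole those values go to them, so strike I, K from Omar, Bob, Carol.
Omar has just one choice, so Omar = D. So Bob can't be D.
Bob has just one choice, so Bob = G. So Priya can't be G.
No further eliminations apply; Dave can still be any of I, K.

I, K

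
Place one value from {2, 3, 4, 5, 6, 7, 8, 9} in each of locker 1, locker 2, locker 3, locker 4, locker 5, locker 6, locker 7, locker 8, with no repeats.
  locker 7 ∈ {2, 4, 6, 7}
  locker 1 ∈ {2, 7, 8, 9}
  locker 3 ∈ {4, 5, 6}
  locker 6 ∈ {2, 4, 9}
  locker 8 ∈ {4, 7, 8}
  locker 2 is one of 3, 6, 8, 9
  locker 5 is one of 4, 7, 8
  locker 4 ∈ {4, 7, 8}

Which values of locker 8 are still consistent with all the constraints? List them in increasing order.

The 8 variables together cover exactly {2, 3, 4, 5, 6, 7, 8, 9} — 8 values for 8 variables — and 3 appears only in locker 2's list, so locker 2 = 3.
Among the 7 still-open variables, 5 fits only locker 3 (and all 7 values in {2, 4, 5, 6, 7, 8, 9} must be used), so locker 3 = 5.
Among the 6 still-open variables, 6 fits only locker 7 (and all 6 values in {2, 4, 6, 7, 8, 9} must be used), so locker 7 = 6.
locker 4, locker 5, locker 8 share exactly the 3 values {4, 7, 8}; by pigeonhole those values go to them, so strike 4, 7, 8 from locker 1, locker 6.
No further eliminations apply; locker 8 can still be any of 4, 7, 8.

4, 7, 8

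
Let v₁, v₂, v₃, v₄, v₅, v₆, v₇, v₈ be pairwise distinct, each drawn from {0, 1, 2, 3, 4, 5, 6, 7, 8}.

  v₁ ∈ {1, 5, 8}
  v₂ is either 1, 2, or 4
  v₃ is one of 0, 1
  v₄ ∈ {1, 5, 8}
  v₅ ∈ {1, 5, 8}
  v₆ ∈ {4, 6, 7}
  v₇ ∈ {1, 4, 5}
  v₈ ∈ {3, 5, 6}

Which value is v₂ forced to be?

v₁, v₄, v₅ share exactly the 3 values {1, 5, 8}; by pigeonhole those values go to them, so strike 1, 5, 8 from v₂, v₃, v₇, v₈.
That leaves v₃ = 0.
That leaves v₇ = 4. So v₂, v₆ can't be 4.
So v₂ = 2.

2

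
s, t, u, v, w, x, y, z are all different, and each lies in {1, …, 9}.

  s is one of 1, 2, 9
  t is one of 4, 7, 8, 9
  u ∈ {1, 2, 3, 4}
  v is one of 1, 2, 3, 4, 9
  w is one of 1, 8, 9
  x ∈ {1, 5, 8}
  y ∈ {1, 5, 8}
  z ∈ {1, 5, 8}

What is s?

The 8 variables together cover exactly {1, 2, 3, 4, 5, 7, 8, 9} — 8 values for 8 variables — and 7 appears only in t's list, so t = 7.
x, y, z between them cover only {1, 5, 8} — a naked triple. Remove those values from s, u, v, w.
w has just one choice, so w = 9. Remove 9 from s, v.
So s = 2.

2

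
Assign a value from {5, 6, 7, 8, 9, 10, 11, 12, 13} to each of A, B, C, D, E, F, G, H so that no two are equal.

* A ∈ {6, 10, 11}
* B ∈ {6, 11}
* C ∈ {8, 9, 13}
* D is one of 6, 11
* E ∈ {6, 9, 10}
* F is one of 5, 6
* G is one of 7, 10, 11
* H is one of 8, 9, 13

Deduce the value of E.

The 8 variables together cover exactly {5, 6, 7, 8, 9, 10, 11, 13} — 8 values for 8 variables — and 5 appears only in F's list, so F = 5.
The 7 still-open variables draw from only 7 values {6, 7, 8, 9, 10, 11, 13}, so each is used; only G can be 7, hence G = 7.
B and D between them cover only {6, 11} — a naked pair. Remove those values from A, E.
A must be 10 (only option left). Strike 10 from E.
So E = 9.

9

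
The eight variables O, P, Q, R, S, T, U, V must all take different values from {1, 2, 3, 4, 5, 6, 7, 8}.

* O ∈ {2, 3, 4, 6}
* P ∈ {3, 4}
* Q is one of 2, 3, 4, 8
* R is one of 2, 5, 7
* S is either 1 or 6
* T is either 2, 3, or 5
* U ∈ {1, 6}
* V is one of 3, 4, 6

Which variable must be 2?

The 8 variables draw from only 8 values {1, 2, 3, 4, 5, 6, 7, 8}, so each is used; only R can be 7, hence R = 7.
The 7 still-open variables together cover exactly {1, 2, 3, 4, 5, 6, 8} — 7 values for 7 variables — and 5 appears only in T's list, so T = 5.
Among the 6 still-open variables, 8 fits only Q (and all 6 values in {1, 2, 3, 4, 6, 8} must be used), so Q = 8.
Among the 5 still-open variables, 2 fits only O (and all 5 values in {1, 2, 3, 4, 6} must be used), so O = 2.

O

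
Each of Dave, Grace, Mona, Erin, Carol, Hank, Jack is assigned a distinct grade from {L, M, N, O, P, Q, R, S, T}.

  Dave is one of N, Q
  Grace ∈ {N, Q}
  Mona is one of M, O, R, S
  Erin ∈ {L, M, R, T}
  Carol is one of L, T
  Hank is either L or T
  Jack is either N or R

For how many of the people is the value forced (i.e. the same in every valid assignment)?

2

Dave and Grace share exactly the 2 values {N, Q}; by pigeonhole those values go to them, so strike N, Q from Jack.
Jack must be R (only option left). So Mona, Erin can't be R.
The 2 variables Carol and Hank are confined to {L, T}, which locks those values in; drop them from Erin.
Erin's domain is down to {M}, so Erin = M. Remove M from Mona.
Determined: Erin=M, Jack=R. The other people each still have more than one consistent value. That makes 2.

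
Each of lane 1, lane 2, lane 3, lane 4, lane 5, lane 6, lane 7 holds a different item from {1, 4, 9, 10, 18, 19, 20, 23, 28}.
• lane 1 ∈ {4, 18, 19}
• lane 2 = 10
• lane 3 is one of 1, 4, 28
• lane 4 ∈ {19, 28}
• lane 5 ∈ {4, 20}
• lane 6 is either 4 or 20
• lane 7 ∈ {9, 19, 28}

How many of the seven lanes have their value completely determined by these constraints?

lane 2 must be 10 (only option left).
lane 5 and lane 6 share exactly the 2 values {4, 20}; by pigeonhole those values go to them, so strike 4, 20 from lane 1, lane 3.
Determined: lane 2=10. The other lanes each still have more than one consistent value. That makes 1.

1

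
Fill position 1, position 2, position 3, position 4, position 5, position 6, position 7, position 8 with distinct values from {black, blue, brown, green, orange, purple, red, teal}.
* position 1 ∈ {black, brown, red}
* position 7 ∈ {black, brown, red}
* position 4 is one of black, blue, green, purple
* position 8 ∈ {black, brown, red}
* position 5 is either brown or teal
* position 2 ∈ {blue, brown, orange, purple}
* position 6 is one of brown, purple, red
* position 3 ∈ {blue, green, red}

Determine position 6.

The 8 variables draw from only 8 values {black, blue, brown, green, orange, purple, red, teal}, so each is used; only position 2 can be orange, hence position 2 = orange.
The 7 still-open variables draw from only 7 values {black, blue, brown, green, purple, red, teal}, so each is used; only position 5 can be teal, hence position 5 = teal.
position 1, position 7, position 8 share exactly the 3 values {black, brown, red}; by pigeonhole those values go to them, so strike black, brown, red from position 3, position 4, position 6.
So position 6 = purple.

purple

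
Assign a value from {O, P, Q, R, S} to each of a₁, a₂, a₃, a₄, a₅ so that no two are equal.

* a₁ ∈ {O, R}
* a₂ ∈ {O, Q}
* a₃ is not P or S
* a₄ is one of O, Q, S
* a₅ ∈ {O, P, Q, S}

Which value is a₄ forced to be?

The 5 variables draw from only 5 values {O, P, Q, R, S}, so each is used; only a₅ can be P, hence a₅ = P.
The 4 still-open variables draw from only 4 values {O, Q, R, S}, so each is used; only a₄ can be S, hence a₄ = S.

S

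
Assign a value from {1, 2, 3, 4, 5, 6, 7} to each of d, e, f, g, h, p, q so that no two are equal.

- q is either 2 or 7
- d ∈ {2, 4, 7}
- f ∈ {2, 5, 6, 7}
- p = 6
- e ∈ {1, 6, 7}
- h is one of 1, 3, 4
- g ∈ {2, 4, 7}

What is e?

p's domain is down to {6}, so p = 6. Remove 6 from e, f.
The 6 still-open variables together cover exactly {1, 2, 3, 4, 5, 7} — 6 values for 6 variables — and 3 appears only in h's list, so h = 3.
The 5 still-open variables together cover exactly {1, 2, 4, 5, 7} — 5 values for 5 variables — and 1 appears only in e's list, so e = 1.

1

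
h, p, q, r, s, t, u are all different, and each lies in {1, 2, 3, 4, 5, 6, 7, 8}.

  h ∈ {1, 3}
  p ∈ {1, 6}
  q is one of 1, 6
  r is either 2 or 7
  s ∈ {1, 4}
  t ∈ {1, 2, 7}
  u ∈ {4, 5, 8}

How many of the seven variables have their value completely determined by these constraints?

p and q share exactly the 2 values {1, 6}; by pigeonhole those values go to them, so strike 1, 6 from h, s, t.
h has just one choice, so h = 3.
s has just one choice, so s = 4. Eliminate 4 elsewhere: u.
Determined: h=3, s=4. The other variables each still have more than one consistent value. That makes 2.

2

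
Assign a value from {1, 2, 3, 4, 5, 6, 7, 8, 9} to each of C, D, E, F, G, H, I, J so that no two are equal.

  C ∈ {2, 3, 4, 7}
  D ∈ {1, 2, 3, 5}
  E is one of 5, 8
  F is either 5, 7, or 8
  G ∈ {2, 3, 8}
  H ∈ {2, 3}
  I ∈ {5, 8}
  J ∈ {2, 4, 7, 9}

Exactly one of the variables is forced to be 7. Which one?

Among the 8 variables, 1 fits only D (and all 8 values in {1, 2, 3, 4, 5, 7, 8, 9} must be used), so D = 1.
Among the 7 still-open variables, 9 fits only J (and all 7 values in {2, 3, 4, 5, 7, 8, 9} must be used), so J = 9.
The 6 still-open variables draw from only 6 values {2, 3, 4, 5, 7, 8}, so each is used; only C can be 4, hence C = 4.
Among the 5 still-open variables, 7 fits only F (and all 5 values in {2, 3, 5, 7, 8} must be used), so F = 7.

F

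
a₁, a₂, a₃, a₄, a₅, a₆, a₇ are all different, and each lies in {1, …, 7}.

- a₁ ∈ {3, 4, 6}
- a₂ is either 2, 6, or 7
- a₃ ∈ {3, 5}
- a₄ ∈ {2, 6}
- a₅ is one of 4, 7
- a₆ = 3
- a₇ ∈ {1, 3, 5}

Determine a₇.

1

a₆ has just one choice, so a₆ = 3. Remove 3 from a₁, a₃, a₇.
a₃ has just one choice, so a₃ = 5. Eliminate 5 elsewhere: a₇.
So a₇ = 1.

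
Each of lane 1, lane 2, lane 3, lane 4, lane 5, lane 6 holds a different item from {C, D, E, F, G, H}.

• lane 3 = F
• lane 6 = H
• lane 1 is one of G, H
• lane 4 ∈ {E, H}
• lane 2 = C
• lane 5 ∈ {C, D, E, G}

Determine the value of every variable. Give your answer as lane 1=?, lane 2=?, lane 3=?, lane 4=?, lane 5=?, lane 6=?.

lane 2 has just one choice, so lane 2 = C. Remove C from lane 5.
That leaves lane 3 = F.
lane 6 must be H (only option left). Strike H from lane 1, lane 4.
lane 1's domain is down to {G}, so lane 1 = G. Remove G from lane 5.
lane 4 must be E (only option left). Remove E from lane 5.
lane 5 must be D (only option left).

lane 1=G, lane 2=C, lane 3=F, lane 4=E, lane 5=D, lane 6=H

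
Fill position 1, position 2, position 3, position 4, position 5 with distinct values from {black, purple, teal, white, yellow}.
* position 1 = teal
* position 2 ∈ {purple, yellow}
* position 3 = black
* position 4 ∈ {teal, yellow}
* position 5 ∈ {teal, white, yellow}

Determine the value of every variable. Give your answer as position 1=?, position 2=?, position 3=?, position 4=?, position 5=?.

position 1 has just one choice, so position 1 = teal. Remove teal from position 4, position 5.
position 3 has just one choice, so position 3 = black.
That leaves position 4 = yellow. Strike yellow from position 2, position 5.
That leaves position 5 = white.
position 2's domain is down to {purple}, so position 2 = purple.

position 1=teal, position 2=purple, position 3=black, position 4=yellow, position 5=white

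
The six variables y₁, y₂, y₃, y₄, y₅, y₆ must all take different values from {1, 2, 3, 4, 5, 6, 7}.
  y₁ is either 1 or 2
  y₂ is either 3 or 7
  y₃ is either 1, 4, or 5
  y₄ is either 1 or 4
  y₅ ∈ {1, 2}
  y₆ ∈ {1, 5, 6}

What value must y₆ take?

The 2 variables y₁ and y₅ are confined to {1, 2}, which locks those values in; drop them from y₃, y₄, y₆.
That leaves y₄ = 4. So y₃ can't be 4.
y₃ has just one choice, so y₃ = 5. Eliminate 5 elsewhere: y₆.
So y₆ = 6.

6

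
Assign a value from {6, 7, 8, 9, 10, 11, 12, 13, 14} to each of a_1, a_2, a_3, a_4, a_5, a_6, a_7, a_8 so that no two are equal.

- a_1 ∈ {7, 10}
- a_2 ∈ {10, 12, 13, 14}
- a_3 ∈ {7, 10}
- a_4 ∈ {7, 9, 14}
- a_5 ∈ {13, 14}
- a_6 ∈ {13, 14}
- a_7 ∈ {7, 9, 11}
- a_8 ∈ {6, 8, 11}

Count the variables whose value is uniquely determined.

a_1 and a_3 share exactly the 2 values {7, 10}; by pigeonhole those values go to them, so strike 7, 10 from a_2, a_4, a_7.
a_5 and a_6 share exactly the 2 values {13, 14}; by pigeonhole those values go to them, so strike 13, 14 from a_2, a_4.
That leaves a_2 = 12.
That leaves a_4 = 9. Remove 9 from a_7.
a_7 must be 11 (only option left). Remove 11 from a_8.
Determined: a_2=12, a_4=9, a_7=11. The other variables each still have more than one consistent value. That makes 3.

3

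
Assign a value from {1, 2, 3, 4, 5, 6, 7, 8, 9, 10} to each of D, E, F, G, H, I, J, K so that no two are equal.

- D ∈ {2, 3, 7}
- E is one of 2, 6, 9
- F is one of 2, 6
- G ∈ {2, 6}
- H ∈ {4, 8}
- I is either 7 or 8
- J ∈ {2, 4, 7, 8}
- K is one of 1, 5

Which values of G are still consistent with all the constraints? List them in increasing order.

F and G share exactly the 2 values {2, 6}; by pigeonhole those values go to them, so strike 2, 6 from D, E, J.
E has just one choice, so E = 9.
H, I, J share exactly the 3 values {4, 7, 8}; by pigeonhole those values go to them, so strike 4, 7, 8 from D.
D's domain is down to {3}, so D = 3.
No further eliminations apply; G can still be any of 2, 6.

2, 6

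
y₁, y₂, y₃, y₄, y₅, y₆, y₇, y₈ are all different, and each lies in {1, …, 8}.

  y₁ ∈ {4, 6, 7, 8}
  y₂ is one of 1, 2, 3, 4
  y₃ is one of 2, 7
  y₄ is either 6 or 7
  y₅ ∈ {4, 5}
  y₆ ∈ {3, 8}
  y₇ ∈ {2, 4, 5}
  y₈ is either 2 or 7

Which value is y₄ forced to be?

Among the 8 variables, 1 fits only y₂ (and all 8 values in {1, 2, 3, 4, 5, 6, 7, 8} must be used), so y₂ = 1.
Among the 7 still-open variables, 3 fits only y₆ (and all 7 values in {2, 3, 4, 5, 6, 7, 8} must be used), so y₆ = 3.
Among the 6 still-open variables, 8 fits only y₁ (and all 6 values in {2, 4, 5, 6, 7, 8} must be used), so y₁ = 8.
Among the 5 still-open variables, 6 fits only y₄ (and all 5 values in {2, 4, 5, 6, 7} must be used), so y₄ = 6.

6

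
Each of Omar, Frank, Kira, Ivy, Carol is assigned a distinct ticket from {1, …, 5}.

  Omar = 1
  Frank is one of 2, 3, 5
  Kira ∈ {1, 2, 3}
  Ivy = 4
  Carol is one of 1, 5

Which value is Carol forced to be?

Omar has just one choice, so Omar = 1. Eliminate 1 elsewhere: Kira, Carol.
So Carol = 5.

5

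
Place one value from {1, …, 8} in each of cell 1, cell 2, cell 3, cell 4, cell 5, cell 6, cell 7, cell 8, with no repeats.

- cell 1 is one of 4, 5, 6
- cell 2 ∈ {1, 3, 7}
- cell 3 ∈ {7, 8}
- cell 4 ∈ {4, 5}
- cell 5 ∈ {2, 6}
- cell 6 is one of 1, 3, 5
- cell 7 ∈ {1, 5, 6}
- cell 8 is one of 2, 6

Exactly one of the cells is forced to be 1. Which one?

Among the 8 variables, 8 fits only cell 3 (and all 8 values in {1, 2, 3, 4, 5, 6, 7, 8} must be used), so cell 3 = 8.
The 7 still-open variables together cover exactly {1, 2, 3, 4, 5, 6, 7} — 7 values for 7 variables — and 7 appears only in cell 2's list, so cell 2 = 7.
The 6 still-open variables draw from only 6 values {1, 2, 3, 4, 5, 6}, so each is used; only cell 6 can be 3, hence cell 6 = 3.
The 5 still-open variables together cover exactly {1, 2, 4, 5, 6} — 5 values for 5 variables — and 1 appears only in cell 7's list, so cell 7 = 1.

cell 7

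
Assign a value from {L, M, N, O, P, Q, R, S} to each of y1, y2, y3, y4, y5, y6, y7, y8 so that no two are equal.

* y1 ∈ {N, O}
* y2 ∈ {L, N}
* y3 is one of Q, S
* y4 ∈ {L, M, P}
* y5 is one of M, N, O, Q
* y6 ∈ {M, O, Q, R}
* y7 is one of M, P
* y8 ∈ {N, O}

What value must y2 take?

L

Among the 8 variables, R fits only y6 (and all 8 values in {L, M, N, O, P, Q, R, S} must be used), so y6 = R.
Among the 7 still-open variables, S fits only y3 (and all 7 values in {L, M, N, O, P, Q, S} must be used), so y3 = S.
The 6 still-open variables draw from only 6 values {L, M, N, O, P, Q}, so each is used; only y5 can be Q, hence y5 = Q.
y1 and y8 share exactly the 2 values {N, O}; by pigeonhole those values go to them, so strike N, O from y2.
So y2 = L.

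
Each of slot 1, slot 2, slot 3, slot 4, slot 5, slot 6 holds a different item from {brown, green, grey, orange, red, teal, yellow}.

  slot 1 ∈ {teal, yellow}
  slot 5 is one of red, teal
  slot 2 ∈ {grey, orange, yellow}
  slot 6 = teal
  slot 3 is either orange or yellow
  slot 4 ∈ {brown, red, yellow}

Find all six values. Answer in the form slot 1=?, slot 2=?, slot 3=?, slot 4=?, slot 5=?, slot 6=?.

slot 6's domain is down to {teal}, so slot 6 = teal. Eliminate teal elsewhere: slot 1, slot 5.
slot 1's domain is down to {yellow}, so slot 1 = yellow. Remove yellow from slot 2, slot 3, slot 4.
slot 3's domain is down to {orange}, so slot 3 = orange. So slot 2 can't be orange.
slot 5 has just one choice, so slot 5 = red. Strike red from slot 4.
slot 2 must be grey (only option left).
slot 4 has just one choice, so slot 4 = brown.

slot 1=yellow, slot 2=grey, slot 3=orange, slot 4=brown, slot 5=red, slot 6=teal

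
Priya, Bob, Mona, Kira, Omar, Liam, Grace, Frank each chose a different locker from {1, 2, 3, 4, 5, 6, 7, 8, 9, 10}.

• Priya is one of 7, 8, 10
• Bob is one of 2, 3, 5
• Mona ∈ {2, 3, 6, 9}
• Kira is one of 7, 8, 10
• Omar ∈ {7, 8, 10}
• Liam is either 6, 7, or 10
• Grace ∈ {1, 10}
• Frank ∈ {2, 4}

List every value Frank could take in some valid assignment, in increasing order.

Priya, Kira, Omar share exactly the 3 values {7, 8, 10}; by pigeonhole those values go to them, so strike 7, 8, 10 from Liam, Grace.
Liam's domain is down to {6}, so Liam = 6. Remove 6 from Mona.
Grace must be 1 (only option left).
No further eliminations apply; Frank can still be any of 2, 4.

2, 4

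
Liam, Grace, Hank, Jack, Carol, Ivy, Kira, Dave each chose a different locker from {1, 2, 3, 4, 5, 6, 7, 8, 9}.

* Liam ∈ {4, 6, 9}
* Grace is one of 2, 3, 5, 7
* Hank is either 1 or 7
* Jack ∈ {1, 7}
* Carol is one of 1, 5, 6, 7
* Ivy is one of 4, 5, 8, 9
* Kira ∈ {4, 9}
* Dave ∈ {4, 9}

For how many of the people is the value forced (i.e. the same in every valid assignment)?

3

Hank and Jack between them cover only {1, 7} — a naked pair. Remove those values from Grace, Carol.
Kira and Dave share exactly the 2 values {4, 9}; by pigeonhole those values go to them, so strike 4, 9 from Liam, Ivy.
That leaves Liam = 6. Remove 6 from Carol.
Carol's domain is down to {5}, so Carol = 5. Remove 5 from Grace, Ivy.
Ivy's domain is down to {8}, so Ivy = 8.
Determined: Liam=6, Carol=5, Ivy=8. The other people each still have more than one consistent value. That makes 3.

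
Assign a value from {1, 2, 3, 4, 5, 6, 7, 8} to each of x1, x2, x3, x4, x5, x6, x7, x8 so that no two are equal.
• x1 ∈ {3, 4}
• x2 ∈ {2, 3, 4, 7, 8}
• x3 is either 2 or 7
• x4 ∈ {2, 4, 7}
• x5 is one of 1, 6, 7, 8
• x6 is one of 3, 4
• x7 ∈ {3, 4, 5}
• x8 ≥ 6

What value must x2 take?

Among the 8 variables, 1 fits only x5 (and all 8 values in {1, 2, 3, 4, 5, 6, 7, 8} must be used), so x5 = 1.
Among the 7 still-open variables, 5 fits only x7 (and all 7 values in {2, 3, 4, 5, 6, 7, 8} must be used), so x7 = 5.
The 6 still-open variables together cover exactly {2, 3, 4, 6, 7, 8} — 6 values for 6 variables — and 6 appears only in x8's list, so x8 = 6.
Among the 5 still-open variables, 8 fits only x2 (and all 5 values in {2, 3, 4, 7, 8} must be used), so x2 = 8.

8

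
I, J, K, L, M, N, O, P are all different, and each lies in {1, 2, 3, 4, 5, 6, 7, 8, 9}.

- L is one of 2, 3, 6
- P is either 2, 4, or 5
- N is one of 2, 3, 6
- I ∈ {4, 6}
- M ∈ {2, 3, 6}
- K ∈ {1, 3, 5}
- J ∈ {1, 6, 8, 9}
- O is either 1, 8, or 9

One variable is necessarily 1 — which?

K

The 3 variables L, M, N are confined to {2, 3, 6}, which locks those values in; drop them from I, J, K, P.
That leaves I = 4. So P can't be 4.
P must be 5 (only option left). So K can't be 5.
So 1 goes to K.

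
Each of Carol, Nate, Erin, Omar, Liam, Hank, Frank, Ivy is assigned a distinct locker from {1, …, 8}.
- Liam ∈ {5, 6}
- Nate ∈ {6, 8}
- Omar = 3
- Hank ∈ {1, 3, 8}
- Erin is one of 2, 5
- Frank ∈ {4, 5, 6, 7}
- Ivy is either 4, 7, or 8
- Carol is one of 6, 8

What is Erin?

Omar's domain is down to {3}, so Omar = 3. So Hank can't be 3.
Among the 7 still-open variables, 1 fits only Hank (and all 7 values in {1, 2, 4, 5, 6, 7, 8} must be used), so Hank = 1.
The 6 still-open variables draw from only 6 values {2, 4, 5, 6, 7, 8}, so each is used; only Erin can be 2, hence Erin = 2.

2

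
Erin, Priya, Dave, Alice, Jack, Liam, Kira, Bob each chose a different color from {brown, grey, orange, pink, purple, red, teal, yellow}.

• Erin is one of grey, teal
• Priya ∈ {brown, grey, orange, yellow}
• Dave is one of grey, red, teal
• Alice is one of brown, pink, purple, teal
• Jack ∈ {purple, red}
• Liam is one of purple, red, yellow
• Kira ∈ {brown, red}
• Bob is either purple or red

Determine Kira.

Among the 8 variables, orange fits only Priya (and all 8 values in {brown, grey, orange, pink, purple, red, teal, yellow} must be used), so Priya = orange.
The 7 still-open variables draw from only 7 values {brown, grey, pink, purple, red, teal, yellow}, so each is used; only Alice can be pink, hence Alice = pink.
Among the 6 still-open variables, brown fits only Kira (and all 6 values in {brown, grey, purple, red, teal, yellow} must be used), so Kira = brown.

brown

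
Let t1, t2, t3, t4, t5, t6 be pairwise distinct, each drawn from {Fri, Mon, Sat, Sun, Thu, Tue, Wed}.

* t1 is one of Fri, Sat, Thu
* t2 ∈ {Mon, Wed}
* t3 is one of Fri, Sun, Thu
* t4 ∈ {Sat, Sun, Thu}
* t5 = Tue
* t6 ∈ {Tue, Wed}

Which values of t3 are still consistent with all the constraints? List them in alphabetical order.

Fri, Sun, Thu

t5's domain is down to {Tue}, so t5 = Tue. Strike Tue from t6.
t6 must be Wed (only option left). Remove Wed from t2.
t2 has just one choice, so t2 = Mon.
No further eliminations apply; t3 can still be any of Fri, Sun, Thu.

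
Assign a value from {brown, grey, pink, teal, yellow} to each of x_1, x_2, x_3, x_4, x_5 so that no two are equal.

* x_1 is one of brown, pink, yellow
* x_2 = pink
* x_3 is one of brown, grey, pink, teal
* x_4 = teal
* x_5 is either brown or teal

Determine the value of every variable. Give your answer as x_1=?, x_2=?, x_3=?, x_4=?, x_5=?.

x_1=yellow, x_2=pink, x_3=grey, x_4=teal, x_5=brown

x_2's domain is down to {pink}, so x_2 = pink. So x_1, x_3 can't be pink.
That leaves x_4 = teal. Eliminate teal elsewhere: x_3, x_5.
x_5's domain is down to {brown}, so x_5 = brown. Eliminate brown elsewhere: x_1, x_3.
x_1 has just one choice, so x_1 = yellow.
x_3 must be grey (only option left).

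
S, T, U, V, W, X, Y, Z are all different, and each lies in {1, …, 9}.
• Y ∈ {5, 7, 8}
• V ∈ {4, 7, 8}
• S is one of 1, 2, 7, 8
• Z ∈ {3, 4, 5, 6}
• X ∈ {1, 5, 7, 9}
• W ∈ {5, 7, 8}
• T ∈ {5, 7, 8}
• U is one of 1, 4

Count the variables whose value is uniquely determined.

The 3 variables T, W, Y are confined to {5, 7, 8}, which locks those values in; drop them from S, V, X, Z.
V must be 4 (only option left). Remove 4 from U, Z.
U has just one choice, so U = 1. Strike 1 from S, X.
X must be 9 (only option left).
S must be 2 (only option left).
Determined: S=2, U=1, V=4, X=9. The other variables each still have more than one consistent value. That makes 4.

4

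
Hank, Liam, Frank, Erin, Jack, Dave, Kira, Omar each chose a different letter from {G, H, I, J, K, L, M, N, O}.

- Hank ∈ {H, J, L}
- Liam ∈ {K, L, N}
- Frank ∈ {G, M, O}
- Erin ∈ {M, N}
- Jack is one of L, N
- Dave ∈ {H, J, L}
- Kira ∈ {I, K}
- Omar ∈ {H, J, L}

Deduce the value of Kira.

Hank, Dave, Omar share exactly the 3 values {H, J, L}; by pigeonhole those values go to them, so strike H, J, L from Liam, Jack.
Jack's domain is down to {N}, so Jack = N. Strike N from Liam, Erin.
Liam's domain is down to {K}, so Liam = K. Eliminate K elsewhere: Kira.
So Kira = I.

I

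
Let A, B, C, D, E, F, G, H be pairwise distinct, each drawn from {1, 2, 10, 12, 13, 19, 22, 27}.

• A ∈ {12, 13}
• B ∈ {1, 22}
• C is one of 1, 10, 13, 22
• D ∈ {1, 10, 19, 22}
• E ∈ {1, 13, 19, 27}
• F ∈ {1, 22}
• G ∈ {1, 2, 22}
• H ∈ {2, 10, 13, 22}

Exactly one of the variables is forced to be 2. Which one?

Among the 8 variables, 12 fits only A (and all 8 values in {1, 2, 10, 12, 13, 19, 22, 27} must be used), so A = 12.
Among the 7 still-open variables, 27 fits only E (and all 7 values in {1, 2, 10, 13, 19, 22, 27} must be used), so E = 27.
The 6 still-open variables draw from only 6 values {1, 2, 10, 13, 19, 22}, so each is used; only D can be 19, hence D = 19.
The 2 variables B and F are confined to {1, 22}, which locks those values in; drop them from C, G, H.
So 2 goes to G.

G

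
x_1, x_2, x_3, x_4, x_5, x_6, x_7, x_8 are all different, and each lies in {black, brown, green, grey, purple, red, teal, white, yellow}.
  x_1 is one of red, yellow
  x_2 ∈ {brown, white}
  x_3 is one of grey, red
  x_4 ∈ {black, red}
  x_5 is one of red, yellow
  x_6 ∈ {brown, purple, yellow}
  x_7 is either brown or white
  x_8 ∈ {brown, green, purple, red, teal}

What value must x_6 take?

purple

x_1 and x_5 between them cover only {red, yellow} — a naked pair. Remove those values from x_3, x_4, x_6, x_8.
x_3 must be grey (only option left).
x_4 must be black (only option left).
The 2 variables x_2 and x_7 are confined to {brown, white}, which locks those values in; drop them from x_6, x_8.
So x_6 = purple.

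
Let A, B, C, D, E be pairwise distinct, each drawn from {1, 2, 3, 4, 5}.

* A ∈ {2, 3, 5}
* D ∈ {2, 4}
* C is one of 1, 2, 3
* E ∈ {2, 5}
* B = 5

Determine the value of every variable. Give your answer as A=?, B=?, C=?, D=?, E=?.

A=3, B=5, C=1, D=4, E=2

B has just one choice, so B = 5. Strike 5 from A, E.
That leaves E = 2. Remove 2 from A, C, D.
A's domain is down to {3}, so A = 3. Strike 3 from C.
C must be 1 (only option left).
D must be 4 (only option left).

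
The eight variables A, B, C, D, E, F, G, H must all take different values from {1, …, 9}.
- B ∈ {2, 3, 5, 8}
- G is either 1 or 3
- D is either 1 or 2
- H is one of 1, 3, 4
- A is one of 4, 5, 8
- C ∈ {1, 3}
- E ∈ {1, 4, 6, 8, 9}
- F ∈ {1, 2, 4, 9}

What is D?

2

The 8 variables draw from only 8 values {1, 2, 3, 4, 5, 6, 8, 9}, so each is used; only E can be 6, hence E = 6.
The 7 still-open variables together cover exactly {1, 2, 3, 4, 5, 8, 9} — 7 values for 7 variables — and 9 appears only in F's list, so F = 9.
C and G share exactly the 2 values {1, 3}; by pigeonhole those values go to them, so strike 1, 3 from B, D, H.
So D = 2.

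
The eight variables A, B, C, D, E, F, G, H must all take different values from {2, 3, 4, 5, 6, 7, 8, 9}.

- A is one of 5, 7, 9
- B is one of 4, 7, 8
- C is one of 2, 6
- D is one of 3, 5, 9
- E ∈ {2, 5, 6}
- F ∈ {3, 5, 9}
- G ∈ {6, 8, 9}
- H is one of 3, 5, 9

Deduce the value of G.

The 8 variables draw from only 8 values {2, 3, 4, 5, 6, 7, 8, 9}, so each is used; only B can be 4, hence B = 4.
The 7 still-open variables draw from only 7 values {2, 3, 5, 6, 7, 8, 9}, so each is used; only A can be 7, hence A = 7.
The 6 still-open variables draw from only 6 values {2, 3, 5, 6, 8, 9}, so each is used; only G can be 8, hence G = 8.

8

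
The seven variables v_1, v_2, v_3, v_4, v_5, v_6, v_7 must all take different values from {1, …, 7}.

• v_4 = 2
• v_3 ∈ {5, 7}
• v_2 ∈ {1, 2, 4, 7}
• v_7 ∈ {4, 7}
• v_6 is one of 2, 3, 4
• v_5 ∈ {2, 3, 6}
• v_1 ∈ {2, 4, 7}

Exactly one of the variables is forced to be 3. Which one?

v_6

v_4 has just one choice, so v_4 = 2. Remove 2 from v_1, v_2, v_5, v_6.
The 6 still-open variables together cover exactly {1, 3, 4, 5, 6, 7} — 6 values for 6 variables — and 1 appears only in v_2's list, so v_2 = 1.
Among the 5 still-open variables, 5 fits only v_3 (and all 5 values in {3, 4, 5, 6, 7} must be used), so v_3 = 5.
The 4 still-open variables draw from only 4 values {3, 4, 6, 7}, so each is used; only v_5 can be 6, hence v_5 = 6.
Among the 3 still-open variables, 3 fits only v_6 (and all 3 values in {3, 4, 7} must be used), so v_6 = 3.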